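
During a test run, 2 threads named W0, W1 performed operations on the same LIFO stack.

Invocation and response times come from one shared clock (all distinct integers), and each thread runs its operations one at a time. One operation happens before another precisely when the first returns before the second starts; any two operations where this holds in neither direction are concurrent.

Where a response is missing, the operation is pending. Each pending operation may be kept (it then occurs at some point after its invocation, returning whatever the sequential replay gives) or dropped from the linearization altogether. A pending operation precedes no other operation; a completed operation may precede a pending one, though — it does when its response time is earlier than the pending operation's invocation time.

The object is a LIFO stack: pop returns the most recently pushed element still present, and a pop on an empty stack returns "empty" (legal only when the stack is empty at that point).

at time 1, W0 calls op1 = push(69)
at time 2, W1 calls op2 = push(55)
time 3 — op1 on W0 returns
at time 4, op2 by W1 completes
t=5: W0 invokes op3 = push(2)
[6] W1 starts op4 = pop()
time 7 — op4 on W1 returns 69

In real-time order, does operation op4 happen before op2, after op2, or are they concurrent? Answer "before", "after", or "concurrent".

after

op4 spans [6,7], op2 spans [2,4]
resp(op2)=4 < inv(op4)=6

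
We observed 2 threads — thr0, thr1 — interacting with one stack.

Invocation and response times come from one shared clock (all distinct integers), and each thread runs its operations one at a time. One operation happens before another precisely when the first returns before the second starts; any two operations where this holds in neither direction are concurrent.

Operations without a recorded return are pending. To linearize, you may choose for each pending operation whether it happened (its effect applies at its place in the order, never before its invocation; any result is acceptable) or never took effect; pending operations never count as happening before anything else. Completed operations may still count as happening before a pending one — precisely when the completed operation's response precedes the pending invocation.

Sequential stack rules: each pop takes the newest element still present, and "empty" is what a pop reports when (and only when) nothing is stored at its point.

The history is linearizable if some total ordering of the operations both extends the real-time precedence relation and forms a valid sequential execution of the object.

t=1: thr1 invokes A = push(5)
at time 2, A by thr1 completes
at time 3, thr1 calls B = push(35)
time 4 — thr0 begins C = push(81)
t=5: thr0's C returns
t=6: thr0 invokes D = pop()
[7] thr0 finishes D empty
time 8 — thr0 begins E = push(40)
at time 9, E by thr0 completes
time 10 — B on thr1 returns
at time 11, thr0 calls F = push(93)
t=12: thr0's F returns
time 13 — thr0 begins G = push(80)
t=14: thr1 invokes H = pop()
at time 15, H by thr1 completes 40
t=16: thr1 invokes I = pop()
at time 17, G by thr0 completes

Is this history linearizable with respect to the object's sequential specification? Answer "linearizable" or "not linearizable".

events 1..6 are fine; event 7 — the response of D at time 7 — makes the prefix non-linearizable
exhaustive check: the 3 completed stack ops admit one real-time order; illegal
including or dropping the 1 pending operation (B) in any combination fails
e.g. A, C, D (pending dropped): illegal at step 3, since D pop() → empty cannot apply there

not linearizable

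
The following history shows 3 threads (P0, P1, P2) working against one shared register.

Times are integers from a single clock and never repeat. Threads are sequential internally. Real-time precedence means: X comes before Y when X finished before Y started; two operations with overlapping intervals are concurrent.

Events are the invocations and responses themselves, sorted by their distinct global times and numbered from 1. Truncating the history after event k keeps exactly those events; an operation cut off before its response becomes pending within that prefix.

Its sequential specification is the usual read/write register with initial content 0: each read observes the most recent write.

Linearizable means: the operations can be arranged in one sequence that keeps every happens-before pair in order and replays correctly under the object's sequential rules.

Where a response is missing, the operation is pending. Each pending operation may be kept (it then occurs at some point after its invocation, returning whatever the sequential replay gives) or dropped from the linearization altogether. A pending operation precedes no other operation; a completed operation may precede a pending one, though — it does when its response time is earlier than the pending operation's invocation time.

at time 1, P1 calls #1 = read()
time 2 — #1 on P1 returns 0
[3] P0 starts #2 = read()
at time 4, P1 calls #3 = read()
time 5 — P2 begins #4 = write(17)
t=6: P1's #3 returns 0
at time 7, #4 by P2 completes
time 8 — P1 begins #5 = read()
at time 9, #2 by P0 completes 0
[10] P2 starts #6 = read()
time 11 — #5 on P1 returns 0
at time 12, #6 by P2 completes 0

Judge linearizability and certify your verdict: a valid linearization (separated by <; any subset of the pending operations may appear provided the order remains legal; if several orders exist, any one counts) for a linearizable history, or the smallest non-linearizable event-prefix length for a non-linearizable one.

not linearizable — minimal violating prefix: 11 events

prefix check: 1..10 passes, 1..11 fails once #5's time-11 response joins
8 orders of the 5 completed register ops respect real time; none is legal
including or dropping the 1 pending operation (#6) in any combination fails
e.g. #1, #2, #3, #4, #5 (pending dropped): illegal at step 5, since #5 read() → 0 cannot apply there
e.g. #1, #2, #4, #3, #5 (pending dropped): illegal at step 4, since #3 read() → 0 cannot apply there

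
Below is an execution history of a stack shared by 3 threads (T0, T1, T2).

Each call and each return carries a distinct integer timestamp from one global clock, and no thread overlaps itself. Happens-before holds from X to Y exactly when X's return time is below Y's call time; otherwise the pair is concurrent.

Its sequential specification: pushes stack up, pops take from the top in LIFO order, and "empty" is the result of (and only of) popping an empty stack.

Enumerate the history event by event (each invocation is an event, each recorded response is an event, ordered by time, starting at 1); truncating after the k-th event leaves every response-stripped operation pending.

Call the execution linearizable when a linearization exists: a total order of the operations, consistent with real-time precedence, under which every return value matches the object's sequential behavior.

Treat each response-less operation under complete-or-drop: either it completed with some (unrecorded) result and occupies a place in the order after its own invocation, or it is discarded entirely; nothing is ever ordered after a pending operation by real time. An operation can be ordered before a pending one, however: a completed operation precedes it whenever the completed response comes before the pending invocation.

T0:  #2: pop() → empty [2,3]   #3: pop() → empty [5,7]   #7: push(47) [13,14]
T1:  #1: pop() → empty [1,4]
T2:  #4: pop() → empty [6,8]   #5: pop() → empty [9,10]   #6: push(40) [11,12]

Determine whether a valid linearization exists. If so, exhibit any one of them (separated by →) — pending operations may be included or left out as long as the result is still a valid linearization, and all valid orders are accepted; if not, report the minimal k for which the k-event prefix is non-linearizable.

1. #1 pop() → empty, leaving stack <>
2. #2 pop() → empty, leaving stack <>
3. #3 pop() → empty, leaving stack <>
4. #4 pop() → empty, leaving stack <>
5. #5 pop() → empty, leaving stack <>
6. #6 push(40), leaving stack <40>
7. #7 push(47), leaving stack <40,47>

linearizable — witness: #1 → #2 → #3 → #4 → #5 → #6 → #7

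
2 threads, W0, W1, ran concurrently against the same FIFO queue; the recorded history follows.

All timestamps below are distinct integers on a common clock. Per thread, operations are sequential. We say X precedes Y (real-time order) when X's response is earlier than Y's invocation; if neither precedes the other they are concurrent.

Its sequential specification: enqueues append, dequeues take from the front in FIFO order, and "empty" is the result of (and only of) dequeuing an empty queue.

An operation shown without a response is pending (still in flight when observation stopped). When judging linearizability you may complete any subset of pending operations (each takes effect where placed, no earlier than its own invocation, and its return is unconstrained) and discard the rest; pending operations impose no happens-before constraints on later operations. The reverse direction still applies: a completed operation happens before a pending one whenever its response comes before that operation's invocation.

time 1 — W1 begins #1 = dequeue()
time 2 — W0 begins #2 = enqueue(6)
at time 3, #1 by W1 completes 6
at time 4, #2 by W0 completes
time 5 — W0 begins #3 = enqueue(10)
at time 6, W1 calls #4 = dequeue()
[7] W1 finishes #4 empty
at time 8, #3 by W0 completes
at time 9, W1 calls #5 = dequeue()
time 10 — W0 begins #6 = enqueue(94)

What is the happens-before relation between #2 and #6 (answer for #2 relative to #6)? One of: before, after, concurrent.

#2 spans [2,4], #6 spans [10,…)
resp(#2)=4 < inv(#6)=10

before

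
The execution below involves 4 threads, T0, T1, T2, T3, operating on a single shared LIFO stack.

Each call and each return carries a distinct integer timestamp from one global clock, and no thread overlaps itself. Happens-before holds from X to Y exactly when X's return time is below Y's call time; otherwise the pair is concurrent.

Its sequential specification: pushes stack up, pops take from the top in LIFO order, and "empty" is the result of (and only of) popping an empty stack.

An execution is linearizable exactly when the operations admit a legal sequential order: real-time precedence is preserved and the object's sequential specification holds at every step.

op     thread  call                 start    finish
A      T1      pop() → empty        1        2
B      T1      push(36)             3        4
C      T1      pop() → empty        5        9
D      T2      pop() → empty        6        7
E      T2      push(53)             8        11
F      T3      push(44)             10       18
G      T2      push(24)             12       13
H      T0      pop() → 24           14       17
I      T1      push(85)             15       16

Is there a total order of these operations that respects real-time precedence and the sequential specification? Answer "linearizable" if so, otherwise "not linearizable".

prefix check: 1..8 passes, 1..9 fails once C's time-9 response joins
2 orders of the 4 completed LIFO stack ops respect real time; none is legal
include/drop combinations of the 1 pending operation (E) were all tried; none helps
for example A, B, C, D (pending dropped) fails at step 3: C pop() → empty is not legal there
for example A, B, D, C (pending dropped) fails at step 3: D pop() → empty is not legal there

not linearizable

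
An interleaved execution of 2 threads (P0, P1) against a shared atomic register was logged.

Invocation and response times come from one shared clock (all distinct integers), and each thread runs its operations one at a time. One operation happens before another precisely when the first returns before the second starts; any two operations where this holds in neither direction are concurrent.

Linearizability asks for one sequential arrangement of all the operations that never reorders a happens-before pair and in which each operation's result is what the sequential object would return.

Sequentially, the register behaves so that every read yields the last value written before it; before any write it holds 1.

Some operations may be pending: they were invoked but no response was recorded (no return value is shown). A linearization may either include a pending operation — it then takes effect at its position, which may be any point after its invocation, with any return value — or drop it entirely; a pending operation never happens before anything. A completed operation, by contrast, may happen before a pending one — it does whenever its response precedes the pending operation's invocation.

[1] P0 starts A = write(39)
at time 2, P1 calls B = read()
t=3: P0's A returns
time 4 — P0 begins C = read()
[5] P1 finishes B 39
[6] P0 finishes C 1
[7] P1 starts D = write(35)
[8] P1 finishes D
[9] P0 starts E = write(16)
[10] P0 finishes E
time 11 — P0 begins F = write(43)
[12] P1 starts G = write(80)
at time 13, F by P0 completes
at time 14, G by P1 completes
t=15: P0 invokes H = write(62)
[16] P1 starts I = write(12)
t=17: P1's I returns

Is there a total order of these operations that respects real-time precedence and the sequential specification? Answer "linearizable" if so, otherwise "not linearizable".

not linearizable

the violation lands at event 6, C's response at time 6: events 1..5 linearize, events 1..6 do not
no legal order exists: 3 real-time-consistent candidates over 3 completed atomic register operations, all rejected
one such order, A, B, C, breaks at step 3 where C read() → 1 is illegal
one such order, A, C, B, breaks at step 2 where C read() → 1 is illegal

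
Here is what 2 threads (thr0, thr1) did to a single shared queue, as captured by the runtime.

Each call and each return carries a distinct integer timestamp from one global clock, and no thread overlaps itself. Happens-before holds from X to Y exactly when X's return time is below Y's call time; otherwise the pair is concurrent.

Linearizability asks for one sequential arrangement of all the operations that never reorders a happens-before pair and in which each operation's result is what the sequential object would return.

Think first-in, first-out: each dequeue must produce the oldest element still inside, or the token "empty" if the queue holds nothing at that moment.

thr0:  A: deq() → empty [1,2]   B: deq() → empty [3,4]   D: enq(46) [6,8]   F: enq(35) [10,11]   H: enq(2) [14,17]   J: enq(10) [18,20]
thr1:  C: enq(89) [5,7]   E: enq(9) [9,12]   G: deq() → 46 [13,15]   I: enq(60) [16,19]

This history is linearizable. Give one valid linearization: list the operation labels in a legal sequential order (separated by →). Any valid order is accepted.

step 1: A deq() → empty — queue <>
step 2: B deq() → empty — queue <>
step 3: D enq(46) — queue <46>
step 4: C enq(89) — queue <46,89>
step 5: E enq(9) — queue <46,89,9>
step 6: F enq(35) — queue <46,89,9,35>
step 7: G deq() → 46 — queue <89,9,35>
step 8: H enq(2) — queue <89,9,35,2>
step 9: I enq(60) — queue <89,9,35,2,60>
step 10: J enq(10) — queue <89,9,35,2,60,10>

A → B → D → C → E → F → G → H → I → J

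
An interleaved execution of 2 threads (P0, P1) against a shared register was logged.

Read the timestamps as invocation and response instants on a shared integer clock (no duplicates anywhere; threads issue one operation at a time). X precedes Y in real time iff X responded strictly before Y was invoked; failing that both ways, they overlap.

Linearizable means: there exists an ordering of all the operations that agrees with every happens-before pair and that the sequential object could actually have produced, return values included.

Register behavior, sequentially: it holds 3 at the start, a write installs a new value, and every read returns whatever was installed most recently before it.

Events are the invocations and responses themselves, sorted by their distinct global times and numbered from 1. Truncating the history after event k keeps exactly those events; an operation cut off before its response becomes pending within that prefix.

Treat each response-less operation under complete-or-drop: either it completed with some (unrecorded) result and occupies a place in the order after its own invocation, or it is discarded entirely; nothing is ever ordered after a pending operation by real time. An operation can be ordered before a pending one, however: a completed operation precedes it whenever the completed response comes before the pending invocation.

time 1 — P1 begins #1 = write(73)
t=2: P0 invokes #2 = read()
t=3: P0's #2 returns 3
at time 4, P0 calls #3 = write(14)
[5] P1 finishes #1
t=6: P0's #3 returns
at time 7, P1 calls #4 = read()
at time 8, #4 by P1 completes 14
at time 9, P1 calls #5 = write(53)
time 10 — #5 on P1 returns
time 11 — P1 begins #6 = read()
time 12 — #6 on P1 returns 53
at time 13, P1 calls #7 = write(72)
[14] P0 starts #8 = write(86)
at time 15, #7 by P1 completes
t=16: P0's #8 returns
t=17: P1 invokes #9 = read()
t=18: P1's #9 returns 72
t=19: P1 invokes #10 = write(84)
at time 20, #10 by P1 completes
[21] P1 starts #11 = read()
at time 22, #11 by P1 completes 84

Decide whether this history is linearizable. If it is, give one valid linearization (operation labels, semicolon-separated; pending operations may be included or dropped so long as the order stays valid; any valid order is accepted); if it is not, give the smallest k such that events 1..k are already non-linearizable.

linearizable — witness: #2; #1; #3; #4; #5; #6; #8; #7; #9; #10; #11

step 1: #2 read() → 3 — value 3
step 2: #1 write(73) — value 73
step 3: #3 write(14) — value 14
step 4: #4 read() → 14 — value 14
step 5: #5 write(53) — value 53
step 6: #6 read() → 53 — value 53
step 7: #8 write(86) — value 86
step 8: #7 write(72) — value 72
step 9: #9 read() → 72 — value 72
step 10: #10 write(84) — value 84
step 11: #11 read() → 84 — value 84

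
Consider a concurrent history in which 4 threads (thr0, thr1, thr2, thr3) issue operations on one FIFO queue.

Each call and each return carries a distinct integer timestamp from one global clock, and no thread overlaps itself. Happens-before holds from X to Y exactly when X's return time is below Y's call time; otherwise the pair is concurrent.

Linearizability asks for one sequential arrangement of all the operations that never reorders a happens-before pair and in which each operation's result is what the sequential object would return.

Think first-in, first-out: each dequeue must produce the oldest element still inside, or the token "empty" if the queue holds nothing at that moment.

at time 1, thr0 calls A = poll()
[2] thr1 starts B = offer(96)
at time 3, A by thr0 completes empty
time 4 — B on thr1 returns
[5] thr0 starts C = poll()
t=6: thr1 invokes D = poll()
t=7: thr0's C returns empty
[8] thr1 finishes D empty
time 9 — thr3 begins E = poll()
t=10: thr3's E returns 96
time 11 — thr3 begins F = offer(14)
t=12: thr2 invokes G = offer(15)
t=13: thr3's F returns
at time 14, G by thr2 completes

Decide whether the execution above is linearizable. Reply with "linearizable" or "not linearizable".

not linearizable

prefix check: 1..7 passes, 1..8 fails once D's time-8 response joins
every one of the 4 real-time-consistent orders over 4 completed FIFO queue ops fails the sequential spec
e.g. A, B, C, D: illegal at step 3, since C poll() → empty cannot apply there
e.g. A, B, D, C: illegal at step 3, since D poll() → empty cannot apply there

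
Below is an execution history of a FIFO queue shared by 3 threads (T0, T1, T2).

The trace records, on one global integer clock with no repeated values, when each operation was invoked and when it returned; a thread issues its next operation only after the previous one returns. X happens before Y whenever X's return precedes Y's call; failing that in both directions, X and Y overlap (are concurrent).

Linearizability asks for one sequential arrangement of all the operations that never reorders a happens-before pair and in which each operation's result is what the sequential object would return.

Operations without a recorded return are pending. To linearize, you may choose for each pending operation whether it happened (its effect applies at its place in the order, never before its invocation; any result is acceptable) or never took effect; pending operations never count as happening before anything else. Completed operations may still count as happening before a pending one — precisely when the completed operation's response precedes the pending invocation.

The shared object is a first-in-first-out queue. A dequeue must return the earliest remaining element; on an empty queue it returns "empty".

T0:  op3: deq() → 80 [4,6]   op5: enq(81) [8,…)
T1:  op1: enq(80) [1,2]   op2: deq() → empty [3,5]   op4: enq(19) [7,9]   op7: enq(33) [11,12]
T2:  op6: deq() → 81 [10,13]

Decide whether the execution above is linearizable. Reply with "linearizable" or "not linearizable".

linearizable

a witness: op1, op3, op2, op5, op4, op6, op7
after step 1 (op1 enq(80)): queue <80>
after step 2 (op3 deq() → 80): queue <>
after step 3 (op2 deq() → empty): queue <>
after step 4 (op5 enq(81) (pending, included)): queue <81>
after step 5 (op4 enq(19)): queue <81,19>
after step 6 (op6 deq() → 81): queue <19>
after step 7 (op7 enq(33)): queue <19,33>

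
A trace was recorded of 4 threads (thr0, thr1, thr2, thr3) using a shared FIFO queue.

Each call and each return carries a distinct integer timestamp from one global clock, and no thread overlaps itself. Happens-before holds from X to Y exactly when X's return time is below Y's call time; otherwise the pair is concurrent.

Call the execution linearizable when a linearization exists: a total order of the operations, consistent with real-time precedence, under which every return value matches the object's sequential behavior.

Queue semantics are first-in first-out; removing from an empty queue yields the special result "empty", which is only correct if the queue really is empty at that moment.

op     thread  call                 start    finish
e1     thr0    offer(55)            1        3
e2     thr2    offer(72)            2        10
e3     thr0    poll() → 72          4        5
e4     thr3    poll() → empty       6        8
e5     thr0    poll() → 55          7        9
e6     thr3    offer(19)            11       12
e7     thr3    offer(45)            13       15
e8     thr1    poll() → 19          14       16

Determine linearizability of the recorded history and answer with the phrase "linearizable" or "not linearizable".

a witness: e2, e1, e3, e5, e4, e6, e7, e8
after step 1 (e2 offer(72)): queue <72>
after step 2 (e1 offer(55)): queue <72,55>
after step 3 (e3 poll() → 72): queue <55>
after step 4 (e5 poll() → 55): queue <>
after step 5 (e4 poll() → empty): queue <>
after step 6 (e6 offer(19)): queue <19>
after step 7 (e7 offer(45)): queue <19,45>
after step 8 (e8 poll() → 19): queue <45>

linearizable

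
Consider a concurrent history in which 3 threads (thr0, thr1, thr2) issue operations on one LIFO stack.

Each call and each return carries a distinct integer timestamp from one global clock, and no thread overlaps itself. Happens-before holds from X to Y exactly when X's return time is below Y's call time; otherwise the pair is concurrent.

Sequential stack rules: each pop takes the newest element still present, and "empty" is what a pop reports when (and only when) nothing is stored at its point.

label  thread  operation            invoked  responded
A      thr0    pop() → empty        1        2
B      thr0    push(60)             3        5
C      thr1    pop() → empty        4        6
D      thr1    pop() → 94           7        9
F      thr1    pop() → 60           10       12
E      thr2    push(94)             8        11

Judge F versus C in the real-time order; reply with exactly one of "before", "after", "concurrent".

after

F spans [10,12], C spans [4,6]
resp(C)=6 < inv(F)=10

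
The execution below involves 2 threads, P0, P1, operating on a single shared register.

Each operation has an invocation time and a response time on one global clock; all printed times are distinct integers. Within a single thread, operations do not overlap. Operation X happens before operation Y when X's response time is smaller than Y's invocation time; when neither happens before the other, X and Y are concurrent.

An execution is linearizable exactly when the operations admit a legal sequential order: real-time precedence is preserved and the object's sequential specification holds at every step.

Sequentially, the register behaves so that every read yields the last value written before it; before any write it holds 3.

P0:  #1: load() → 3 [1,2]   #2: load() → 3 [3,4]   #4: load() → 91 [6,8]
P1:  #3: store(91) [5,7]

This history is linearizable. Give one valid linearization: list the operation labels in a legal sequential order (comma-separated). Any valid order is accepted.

step 1: #1 load() → 3 — value 3
step 2: #2 load() → 3 — value 3
step 3: #3 store(91) — value 91
step 4: #4 load() → 91 — value 91

#1, #2, #3, #4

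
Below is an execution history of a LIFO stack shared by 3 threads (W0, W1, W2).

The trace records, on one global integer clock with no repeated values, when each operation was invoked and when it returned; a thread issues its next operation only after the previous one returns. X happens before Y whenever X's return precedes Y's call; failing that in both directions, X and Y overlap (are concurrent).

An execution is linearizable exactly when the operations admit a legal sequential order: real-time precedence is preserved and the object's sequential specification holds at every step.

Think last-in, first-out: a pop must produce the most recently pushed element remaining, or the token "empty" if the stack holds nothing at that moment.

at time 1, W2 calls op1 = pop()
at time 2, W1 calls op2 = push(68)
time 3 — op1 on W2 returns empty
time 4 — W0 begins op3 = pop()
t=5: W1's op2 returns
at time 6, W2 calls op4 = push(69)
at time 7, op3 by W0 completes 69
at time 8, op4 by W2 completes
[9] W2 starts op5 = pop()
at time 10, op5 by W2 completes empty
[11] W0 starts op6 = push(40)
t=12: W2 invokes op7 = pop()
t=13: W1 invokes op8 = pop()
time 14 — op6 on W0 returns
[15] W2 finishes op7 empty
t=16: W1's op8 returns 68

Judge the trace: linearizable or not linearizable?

through event 9 a valid linearization exists; event 10 (op5 responding at time 10) ends that
all 5 real-time-respecting orders fail — 5 completed LIFO stack operations, no legal replay
for example op1, op2, op3, op4, op5 fails at step 3: op3 pop() → 69 is not legal there
for example op1, op2, op4, op3, op5 fails at step 5: op5 pop() → empty is not legal there

not linearizable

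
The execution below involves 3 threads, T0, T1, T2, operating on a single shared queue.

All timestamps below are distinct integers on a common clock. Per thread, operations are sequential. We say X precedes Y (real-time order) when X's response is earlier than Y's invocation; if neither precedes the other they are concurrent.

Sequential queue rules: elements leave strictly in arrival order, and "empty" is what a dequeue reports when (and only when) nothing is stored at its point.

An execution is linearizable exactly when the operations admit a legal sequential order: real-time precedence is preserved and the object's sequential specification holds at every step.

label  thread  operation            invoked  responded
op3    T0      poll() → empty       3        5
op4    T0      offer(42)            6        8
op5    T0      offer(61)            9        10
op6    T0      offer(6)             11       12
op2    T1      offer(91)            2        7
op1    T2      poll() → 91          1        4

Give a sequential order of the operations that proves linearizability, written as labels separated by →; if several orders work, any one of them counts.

step 1: op2 offer(91) — queue <91>
step 2: op1 poll() → 91 — queue <>
step 3: op3 poll() → empty — queue <>
step 4: op4 offer(42) — queue <42>
step 5: op5 offer(61) — queue <42,61>
step 6: op6 offer(6) — queue <42,61,6>

op2 → op1 → op3 → op4 → op5 → op6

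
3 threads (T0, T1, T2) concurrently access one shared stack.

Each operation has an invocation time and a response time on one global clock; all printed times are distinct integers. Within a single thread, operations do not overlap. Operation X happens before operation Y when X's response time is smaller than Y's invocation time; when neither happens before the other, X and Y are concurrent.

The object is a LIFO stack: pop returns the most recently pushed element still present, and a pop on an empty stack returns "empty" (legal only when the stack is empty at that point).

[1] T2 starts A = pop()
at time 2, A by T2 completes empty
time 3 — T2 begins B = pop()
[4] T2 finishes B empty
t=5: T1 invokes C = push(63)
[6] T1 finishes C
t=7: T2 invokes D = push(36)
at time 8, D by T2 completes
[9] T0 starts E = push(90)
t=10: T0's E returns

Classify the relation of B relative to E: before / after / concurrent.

before

B spans [3,4], E spans [9,10]
resp(B)=4 < inv(E)=9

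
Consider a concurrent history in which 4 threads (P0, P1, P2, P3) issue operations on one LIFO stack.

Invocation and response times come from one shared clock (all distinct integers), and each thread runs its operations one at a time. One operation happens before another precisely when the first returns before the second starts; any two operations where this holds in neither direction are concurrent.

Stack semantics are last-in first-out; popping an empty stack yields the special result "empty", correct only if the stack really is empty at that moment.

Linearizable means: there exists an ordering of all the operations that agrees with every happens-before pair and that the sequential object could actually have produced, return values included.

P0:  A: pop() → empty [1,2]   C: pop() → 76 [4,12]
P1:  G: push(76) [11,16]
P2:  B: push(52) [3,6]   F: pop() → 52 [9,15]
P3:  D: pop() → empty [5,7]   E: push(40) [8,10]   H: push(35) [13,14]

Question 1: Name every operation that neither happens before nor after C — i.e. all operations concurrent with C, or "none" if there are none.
Answer: B, D, E, F, G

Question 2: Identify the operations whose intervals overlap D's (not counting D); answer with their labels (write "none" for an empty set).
Answer: B, C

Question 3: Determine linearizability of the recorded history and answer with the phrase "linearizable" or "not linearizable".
linearizable

a witness: A, D, B, F, E, G, C, H
1. A pop() → empty, leaving stack <>
2. D pop() → empty, leaving stack <>
3. B push(52), leaving stack <52>
4. F pop() → 52, leaving stack <>
5. E push(40), leaving stack <40>
6. G push(76), leaving stack <40,76>
7. C pop() → 76, leaving stack <40>
8. H push(35), leaving stack <40,35>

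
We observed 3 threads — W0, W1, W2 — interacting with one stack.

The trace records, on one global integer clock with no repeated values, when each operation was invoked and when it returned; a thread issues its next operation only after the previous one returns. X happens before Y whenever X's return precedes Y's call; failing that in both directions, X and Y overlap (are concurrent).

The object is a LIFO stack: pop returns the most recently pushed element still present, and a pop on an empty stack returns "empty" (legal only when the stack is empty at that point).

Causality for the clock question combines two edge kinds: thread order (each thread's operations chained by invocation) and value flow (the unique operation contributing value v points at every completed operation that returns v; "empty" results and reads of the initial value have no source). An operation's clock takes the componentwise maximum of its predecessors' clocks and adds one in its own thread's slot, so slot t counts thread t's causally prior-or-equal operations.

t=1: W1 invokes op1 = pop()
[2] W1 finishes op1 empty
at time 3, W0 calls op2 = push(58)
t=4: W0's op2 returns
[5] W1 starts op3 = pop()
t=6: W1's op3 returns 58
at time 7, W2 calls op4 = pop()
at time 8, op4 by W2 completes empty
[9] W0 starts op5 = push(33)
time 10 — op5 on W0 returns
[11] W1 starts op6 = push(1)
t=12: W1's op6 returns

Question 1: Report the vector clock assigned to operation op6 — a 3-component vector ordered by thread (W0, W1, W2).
root op op4, invoked 7: fresh clock plus W2's own tick → (0, 0, 1)
root op op1, invoked 1: fresh clock plus W1's own tick → (0, 1, 0)
root op op2, invoked 3: fresh clock plus W0's own tick → (1, 0, 0)
VC(op5, invoked at 9): max of VC(op2)=(1, 0, 0), then +1 on thread W0 → (2, 0, 0)
VC(op3, invoked at 5): max of VC(op1)=(0, 1, 0), VC(op2)=(1, 0, 0), then +1 on thread W1 → (1, 2, 0)
VC(op6, invoked at 11): max of VC(op3)=(1, 2, 0), then +1 on thread W1 → (1, 3, 0)
target: VC(op6) = (1, 3, 0)

(1, 3, 0)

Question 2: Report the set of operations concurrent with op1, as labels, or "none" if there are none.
op1 runs from 1 to 2; window-overlapping ops are concurrent
op2 [3,4]: after
op3 [5,6]: after
op4 [7,8]: after
op5 [9,10]: after
op6 [11,12]: after

none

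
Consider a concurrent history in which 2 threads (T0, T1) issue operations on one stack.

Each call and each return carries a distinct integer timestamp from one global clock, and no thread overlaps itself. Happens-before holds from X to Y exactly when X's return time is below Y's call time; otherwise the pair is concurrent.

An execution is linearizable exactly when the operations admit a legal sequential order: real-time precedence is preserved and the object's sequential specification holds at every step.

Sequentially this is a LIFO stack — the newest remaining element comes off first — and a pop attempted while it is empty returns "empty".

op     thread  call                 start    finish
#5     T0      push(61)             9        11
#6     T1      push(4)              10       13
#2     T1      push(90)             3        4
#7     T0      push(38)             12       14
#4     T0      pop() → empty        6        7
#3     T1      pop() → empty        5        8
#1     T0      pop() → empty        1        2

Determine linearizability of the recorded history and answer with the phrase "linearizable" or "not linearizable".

prefix check: 1..7 passes, 1..8 fails once #3's time-8 response joins
4 completed operations, 2 real-time-consistent orders — every stack replay fails
for example #1, #2, #3, #4 fails at step 3: #3 pop() → empty is not legal there
for example #1, #2, #4, #3 fails at step 3: #4 pop() → empty is not legal there

not linearizable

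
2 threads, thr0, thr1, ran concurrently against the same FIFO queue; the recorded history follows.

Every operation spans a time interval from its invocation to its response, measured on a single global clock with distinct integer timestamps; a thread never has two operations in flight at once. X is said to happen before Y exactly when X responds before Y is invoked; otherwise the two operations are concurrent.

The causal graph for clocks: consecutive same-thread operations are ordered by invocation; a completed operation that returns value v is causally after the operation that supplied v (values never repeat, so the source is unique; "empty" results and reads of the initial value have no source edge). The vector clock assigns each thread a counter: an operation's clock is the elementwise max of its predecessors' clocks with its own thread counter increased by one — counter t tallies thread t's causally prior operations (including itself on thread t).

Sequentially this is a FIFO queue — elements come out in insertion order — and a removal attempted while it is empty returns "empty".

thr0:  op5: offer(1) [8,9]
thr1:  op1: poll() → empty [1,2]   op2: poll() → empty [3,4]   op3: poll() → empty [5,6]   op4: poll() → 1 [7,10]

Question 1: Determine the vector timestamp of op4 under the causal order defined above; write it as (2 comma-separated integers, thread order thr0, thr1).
invoked at 1, op1 has no predecessors; its own thr1 bump gives (0, 1)
invoked at 8, op5 has no predecessors; its own thr0 bump gives (1, 0)
invoked at 3, op2 merges VC(op1)=(0, 1) and bumps thr1's slot → (0, 2)
invoked at 5, op3 merges VC(op2)=(0, 2) and bumps thr1's slot → (0, 3)
invoked at 7, op4 merges VC(op3)=(0, 3), VC(op5)=(1, 0) and bumps thr1's slot → (1, 4)
target: VC(op4) = (1, 4)

(1, 4)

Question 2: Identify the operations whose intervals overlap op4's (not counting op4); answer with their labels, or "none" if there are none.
op4 runs from 7 to 10; window-overlapping ops are concurrent
op1 [1,2]: before
op2 [3,4]: before
op3 [5,6]: before
op5 [8,9]: concurrent

op5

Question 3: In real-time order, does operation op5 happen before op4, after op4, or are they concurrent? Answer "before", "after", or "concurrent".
op5 spans [8,9], op4 spans [7,10]
the intervals overlap in both directions

concurrent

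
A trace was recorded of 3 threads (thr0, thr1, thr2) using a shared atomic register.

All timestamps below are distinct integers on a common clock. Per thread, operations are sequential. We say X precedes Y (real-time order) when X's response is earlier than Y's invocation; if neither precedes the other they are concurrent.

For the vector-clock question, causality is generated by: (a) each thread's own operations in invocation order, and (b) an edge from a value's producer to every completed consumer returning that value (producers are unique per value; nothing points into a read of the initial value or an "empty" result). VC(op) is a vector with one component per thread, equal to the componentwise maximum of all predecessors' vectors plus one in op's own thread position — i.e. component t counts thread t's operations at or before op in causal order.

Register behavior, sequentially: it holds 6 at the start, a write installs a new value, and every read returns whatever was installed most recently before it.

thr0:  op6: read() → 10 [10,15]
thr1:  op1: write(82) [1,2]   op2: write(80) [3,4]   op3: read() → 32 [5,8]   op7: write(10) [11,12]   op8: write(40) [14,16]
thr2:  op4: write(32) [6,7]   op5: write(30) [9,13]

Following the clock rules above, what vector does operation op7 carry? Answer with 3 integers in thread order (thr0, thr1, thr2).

(0, 4, 1)

VC(op4, invoked at 6): no causal predecessors; +1 on thr2 → (0, 0, 1)
VC(op1, invoked at 1): no causal predecessors; +1 on thr1 → (0, 1, 0)
from VC(op4)=(0, 0, 1), op5 (invoked 9) maxes components and bumps thr2 → (0, 0, 2)
from VC(op1)=(0, 1, 0), op2 (invoked 3) maxes components and bumps thr1 → (0, 2, 0)
from VC(op2)=(0, 2, 0), VC(op4)=(0, 0, 1), op3 (invoked 5) maxes components and bumps thr1 → (0, 3, 1)
from VC(op3)=(0, 3, 1), op7 (invoked 11) maxes components and bumps thr1 → (0, 4, 1)
from VC(op7)=(0, 4, 1), op8 (invoked 14) maxes components and bumps thr1 → (0, 5, 1)
from VC(op7)=(0, 4, 1), op6 (invoked 10) maxes components and bumps thr0 → (1, 4, 1)
target: VC(op7) = (0, 4, 1)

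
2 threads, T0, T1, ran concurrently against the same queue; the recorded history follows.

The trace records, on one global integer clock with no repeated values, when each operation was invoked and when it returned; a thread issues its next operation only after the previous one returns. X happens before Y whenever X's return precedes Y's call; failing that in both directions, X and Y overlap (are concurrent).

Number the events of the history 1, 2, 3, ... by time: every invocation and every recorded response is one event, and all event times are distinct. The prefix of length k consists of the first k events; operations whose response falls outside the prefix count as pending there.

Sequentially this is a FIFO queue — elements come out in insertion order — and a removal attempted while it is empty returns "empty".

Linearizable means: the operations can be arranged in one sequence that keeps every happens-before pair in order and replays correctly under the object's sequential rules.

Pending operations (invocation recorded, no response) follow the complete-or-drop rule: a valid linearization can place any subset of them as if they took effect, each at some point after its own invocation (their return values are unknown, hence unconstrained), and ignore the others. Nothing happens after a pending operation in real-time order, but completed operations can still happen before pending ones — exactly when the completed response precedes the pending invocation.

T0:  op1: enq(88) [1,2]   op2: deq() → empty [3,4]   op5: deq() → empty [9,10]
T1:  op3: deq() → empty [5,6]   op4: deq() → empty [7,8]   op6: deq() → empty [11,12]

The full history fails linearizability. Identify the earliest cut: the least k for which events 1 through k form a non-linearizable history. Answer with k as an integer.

events 1..3 are linearizable; a witness order is op1:
1. op1 enq(88), leaving queue <88>
event 4 — op2's response, time 4 — after it, nothing linearizes
one such order, op1, op2, breaks at step 2 where op2 deq() → empty is illegal

4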